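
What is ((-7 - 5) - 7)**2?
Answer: 361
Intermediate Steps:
((-7 - 5) - 7)**2 = (-12 - 7)**2 = (-19)**2 = 361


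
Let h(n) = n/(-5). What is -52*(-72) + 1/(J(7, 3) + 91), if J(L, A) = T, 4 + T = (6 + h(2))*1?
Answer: 1733477/463 ≈ 3744.0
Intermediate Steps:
h(n) = -n/5 (h(n) = n*(-⅕) = -n/5)
T = 8/5 (T = -4 + (6 - ⅕*2)*1 = -4 + (6 - ⅖)*1 = -4 + (28/5)*1 = -4 + 28/5 = 8/5 ≈ 1.6000)
J(L, A) = 8/5
-52*(-72) + 1/(J(7, 3) + 91) = -52*(-72) + 1/(8/5 + 91) = 3744 + 1/(463/5) = 3744 + 5/463 = 1733477/463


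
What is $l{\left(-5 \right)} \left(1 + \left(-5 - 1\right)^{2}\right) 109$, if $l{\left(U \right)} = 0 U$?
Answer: $0$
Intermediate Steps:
$l{\left(U \right)} = 0$
$l{\left(-5 \right)} \left(1 + \left(-5 - 1\right)^{2}\right) 109 = 0 \left(1 + \left(-5 - 1\right)^{2}\right) 109 = 0 \left(1 + \left(-6\right)^{2}\right) 109 = 0 \left(1 + 36\right) 109 = 0 \cdot 37 \cdot 109 = 0 \cdot 109 = 0$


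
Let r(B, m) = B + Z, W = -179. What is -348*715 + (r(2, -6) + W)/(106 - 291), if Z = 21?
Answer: -46031544/185 ≈ -2.4882e+5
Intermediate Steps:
r(B, m) = 21 + B (r(B, m) = B + 21 = 21 + B)
-348*715 + (r(2, -6) + W)/(106 - 291) = -348*715 + ((21 + 2) - 179)/(106 - 291) = -248820 + (23 - 179)/(-185) = -248820 - 156*(-1/185) = -248820 + 156/185 = -46031544/185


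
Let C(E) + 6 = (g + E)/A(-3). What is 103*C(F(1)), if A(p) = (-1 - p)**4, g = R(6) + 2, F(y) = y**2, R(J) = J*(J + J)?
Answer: -2163/16 ≈ -135.19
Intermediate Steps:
R(J) = 2*J**2 (R(J) = J*(2*J) = 2*J**2)
g = 74 (g = 2*6**2 + 2 = 2*36 + 2 = 72 + 2 = 74)
C(E) = -11/8 + E/16 (C(E) = -6 + (74 + E)/((1 - 3)**4) = -6 + (74 + E)/((-2)**4) = -6 + (74 + E)/16 = -6 + (74 + E)*(1/16) = -6 + (37/8 + E/16) = -11/8 + E/16)
103*C(F(1)) = 103*(-11/8 + (1/16)*1**2) = 103*(-11/8 + (1/16)*1) = 103*(-11/8 + 1/16) = 103*(-21/16) = -2163/16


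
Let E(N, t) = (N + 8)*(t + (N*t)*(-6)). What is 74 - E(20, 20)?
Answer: 66714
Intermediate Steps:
E(N, t) = (8 + N)*(t - 6*N*t)
74 - E(20, 20) = 74 - 20*(8 - 47*20 - 6*20²) = 74 - 20*(8 - 940 - 6*400) = 74 - 20*(8 - 940 - 2400) = 74 - 20*(-3332) = 74 - 1*(-66640) = 74 + 66640 = 66714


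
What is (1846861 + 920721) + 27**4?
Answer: 3299023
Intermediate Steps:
(1846861 + 920721) + 27**4 = 2767582 + 531441 = 3299023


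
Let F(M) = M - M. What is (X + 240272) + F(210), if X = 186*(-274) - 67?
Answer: 189241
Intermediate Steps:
F(M) = 0
X = -51031 (X = -50964 - 67 = -51031)
(X + 240272) + F(210) = (-51031 + 240272) + 0 = 189241 + 0 = 189241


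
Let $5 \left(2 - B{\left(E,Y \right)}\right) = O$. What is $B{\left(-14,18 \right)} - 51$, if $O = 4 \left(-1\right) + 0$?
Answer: $- \frac{241}{5} \approx -48.2$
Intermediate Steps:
$O = -4$ ($O = -4 + 0 = -4$)
$B{\left(E,Y \right)} = \frac{14}{5}$ ($B{\left(E,Y \right)} = 2 - - \frac{4}{5} = 2 + \frac{4}{5} = \frac{14}{5}$)
$B{\left(-14,18 \right)} - 51 = \frac{14}{5} - 51 = - \frac{241}{5}$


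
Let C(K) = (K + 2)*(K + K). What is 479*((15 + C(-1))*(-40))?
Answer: -249080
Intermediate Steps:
C(K) = 2*K*(2 + K) (C(K) = (2 + K)*(2*K) = 2*K*(2 + K))
479*((15 + C(-1))*(-40)) = 479*((15 + 2*(-1)*(2 - 1))*(-40)) = 479*((15 + 2*(-1)*1)*(-40)) = 479*((15 - 2)*(-40)) = 479*(13*(-40)) = 479*(-520) = -249080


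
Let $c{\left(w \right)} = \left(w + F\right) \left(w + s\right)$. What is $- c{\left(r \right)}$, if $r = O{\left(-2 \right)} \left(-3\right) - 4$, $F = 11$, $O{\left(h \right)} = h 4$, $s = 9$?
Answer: $-899$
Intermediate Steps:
$O{\left(h \right)} = 4 h$
$r = 20$ ($r = 4 \left(-2\right) \left(-3\right) - 4 = \left(-8\right) \left(-3\right) - 4 = 24 - 4 = 20$)
$c{\left(w \right)} = \left(9 + w\right) \left(11 + w\right)$ ($c{\left(w \right)} = \left(w + 11\right) \left(w + 9\right) = \left(11 + w\right) \left(9 + w\right) = \left(9 + w\right) \left(11 + w\right)$)
$- c{\left(r \right)} = - (99 + 20^{2} + 20 \cdot 20) = - (99 + 400 + 400) = \left(-1\right) 899 = -899$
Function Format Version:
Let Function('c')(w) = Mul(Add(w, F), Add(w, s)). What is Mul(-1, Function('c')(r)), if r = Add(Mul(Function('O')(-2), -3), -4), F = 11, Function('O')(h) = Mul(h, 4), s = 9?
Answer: -899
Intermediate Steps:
Function('O')(h) = Mul(4, h)
r = 20 (r = Add(Mul(Mul(4, -2), -3), -4) = Add(Mul(-8, -3), -4) = Add(24, -4) = 20)
Function('c')(w) = Mul(Add(9, w), Add(11, w)) (Function('c')(w) = Mul(Add(w, 11), Add(w, 9)) = Mul(Add(11, w), Add(9, w)) = Mul(Add(9, w), Add(11, w)))
Mul(-1, Function('c')(r)) = Mul(-1, Add(99, Pow(20, 2), Mul(20, 20))) = Mul(-1, Add(99, 400, 400)) = Mul(-1, 899) = -899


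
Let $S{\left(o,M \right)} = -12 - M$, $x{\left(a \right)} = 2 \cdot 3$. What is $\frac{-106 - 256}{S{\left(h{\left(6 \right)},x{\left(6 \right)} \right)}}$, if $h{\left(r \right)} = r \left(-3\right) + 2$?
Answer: $\frac{181}{9} \approx 20.111$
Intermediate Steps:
$h{\left(r \right)} = 2 - 3 r$ ($h{\left(r \right)} = - 3 r + 2 = 2 - 3 r$)
$x{\left(a \right)} = 6$
$\frac{-106 - 256}{S{\left(h{\left(6 \right)},x{\left(6 \right)} \right)}} = \frac{-106 - 256}{-12 - 6} = - \frac{362}{-12 - 6} = - \frac{362}{-18} = \left(-362\right) \left(- \frac{1}{18}\right) = \frac{181}{9}$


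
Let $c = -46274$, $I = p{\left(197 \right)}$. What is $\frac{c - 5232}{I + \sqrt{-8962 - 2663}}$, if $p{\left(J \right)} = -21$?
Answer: $\frac{180271}{2011} + \frac{128765 i \sqrt{465}}{6033} \approx 89.642 + 460.25 i$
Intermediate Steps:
$I = -21$
$\frac{c - 5232}{I + \sqrt{-8962 - 2663}} = \frac{-46274 - 5232}{-21 + \sqrt{-8962 - 2663}} = - \frac{51506}{-21 + \sqrt{-11625}} = - \frac{51506}{-21 + 5 i \sqrt{465}}$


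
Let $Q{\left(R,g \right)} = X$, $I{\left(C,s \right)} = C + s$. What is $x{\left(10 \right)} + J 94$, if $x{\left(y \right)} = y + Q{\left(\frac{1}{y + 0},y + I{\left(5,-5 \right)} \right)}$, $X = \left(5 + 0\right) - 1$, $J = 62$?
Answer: $5842$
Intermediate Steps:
$X = 4$ ($X = 5 - 1 = 4$)
$Q{\left(R,g \right)} = 4$
$x{\left(y \right)} = 4 + y$ ($x{\left(y \right)} = y + 4 = 4 + y$)
$x{\left(10 \right)} + J 94 = \left(4 + 10\right) + 62 \cdot 94 = 14 + 5828 = 5842$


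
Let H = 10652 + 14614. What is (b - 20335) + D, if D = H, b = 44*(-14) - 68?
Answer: 4247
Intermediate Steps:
b = -684 (b = -616 - 68 = -684)
H = 25266
D = 25266
(b - 20335) + D = (-684 - 20335) + 25266 = -21019 + 25266 = 4247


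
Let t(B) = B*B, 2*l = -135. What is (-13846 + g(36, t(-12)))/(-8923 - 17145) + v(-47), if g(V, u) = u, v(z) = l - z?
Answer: -130173/6517 ≈ -19.974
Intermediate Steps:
l = -135/2 (l = (1/2)*(-135) = -135/2 ≈ -67.500)
t(B) = B**2
v(z) = -135/2 - z
(-13846 + g(36, t(-12)))/(-8923 - 17145) + v(-47) = (-13846 + (-12)**2)/(-8923 - 17145) + (-135/2 - 1*(-47)) = (-13846 + 144)/(-26068) + (-135/2 + 47) = -13702*(-1/26068) - 41/2 = 6851/13034 - 41/2 = -130173/6517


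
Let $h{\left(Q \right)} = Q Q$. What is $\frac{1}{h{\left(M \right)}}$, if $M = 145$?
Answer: $\frac{1}{21025} \approx 4.7562 \cdot 10^{-5}$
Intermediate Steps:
$h{\left(Q \right)} = Q^{2}$
$\frac{1}{h{\left(M \right)}} = \frac{1}{145^{2}} = \frac{1}{21025}$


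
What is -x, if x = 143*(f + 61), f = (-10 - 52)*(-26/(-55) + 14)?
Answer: 597961/5 ≈ 1.1959e+5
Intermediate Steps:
f = -49352/55 (f = -62*(-26*(-1/55) + 14) = -62*(26/55 + 14) = -62*796/55 = -49352/55 ≈ -897.31)
x = -597961/5 (x = 143*(-49352/55 + 61) = 143*(-45997/55) = -597961/5 ≈ -1.1959e+5)
-x = -1*(-597961/5) = 597961/5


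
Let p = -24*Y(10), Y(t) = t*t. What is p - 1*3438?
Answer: -5838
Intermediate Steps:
Y(t) = t²
p = -2400 (p = -24*10² = -24*100 = -2400)
p - 1*3438 = -2400 - 1*3438 = -2400 - 3438 = -5838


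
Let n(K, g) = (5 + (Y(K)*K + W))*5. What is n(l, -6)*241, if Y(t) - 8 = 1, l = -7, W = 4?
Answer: -65070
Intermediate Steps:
Y(t) = 9 (Y(t) = 8 + 1 = 9)
n(K, g) = 45 + 45*K (n(K, g) = (5 + (9*K + 4))*5 = (5 + (4 + 9*K))*5 = (9 + 9*K)*5 = 45 + 45*K)
n(l, -6)*241 = (45 + 45*(-7))*241 = (45 - 315)*241 = -270*241 = -65070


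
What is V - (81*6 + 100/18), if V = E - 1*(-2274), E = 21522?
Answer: 209740/9 ≈ 23304.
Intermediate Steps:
V = 23796 (V = 21522 - 1*(-2274) = 21522 + 2274 = 23796)
V - (81*6 + 100/18) = 23796 - (81*6 + 100/18) = 23796 - (486 + 100*(1/18)) = 23796 - (486 + 50/9) = 23796 - 1*4424/9 = 23796 - 4424/9 = 209740/9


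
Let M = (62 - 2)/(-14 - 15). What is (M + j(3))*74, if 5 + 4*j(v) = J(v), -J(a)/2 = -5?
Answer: -3515/58 ≈ -60.603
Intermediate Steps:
J(a) = 10 (J(a) = -2*(-5) = 10)
M = -60/29 (M = 60/(-29) = 60*(-1/29) = -60/29 ≈ -2.0690)
j(v) = 5/4 (j(v) = -5/4 + (¼)*10 = -5/4 + 5/2 = 5/4)
(M + j(3))*74 = (-60/29 + 5/4)*74 = -95/116*74 = -3515/58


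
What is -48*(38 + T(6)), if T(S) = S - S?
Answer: -1824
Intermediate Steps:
T(S) = 0
-48*(38 + T(6)) = -48*(38 + 0) = -48*38 = -1824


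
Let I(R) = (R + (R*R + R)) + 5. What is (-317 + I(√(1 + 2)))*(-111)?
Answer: 34299 - 222*√3 ≈ 33915.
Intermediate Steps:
I(R) = 5 + R² + 2*R (I(R) = (R + (R² + R)) + 5 = (R + (R + R²)) + 5 = (R² + 2*R) + 5 = 5 + R² + 2*R)
(-317 + I(√(1 + 2)))*(-111) = (-317 + (5 + (√(1 + 2))² + 2*√(1 + 2)))*(-111) = (-317 + (5 + (√3)² + 2*√3))*(-111) = (-317 + (5 + 3 + 2*√3))*(-111) = (-317 + (8 + 2*√3))*(-111) = (-309 + 2*√3)*(-111) = 34299 - 222*√3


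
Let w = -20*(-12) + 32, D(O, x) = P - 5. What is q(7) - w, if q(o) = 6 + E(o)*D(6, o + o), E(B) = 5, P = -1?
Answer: -296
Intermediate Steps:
D(O, x) = -6 (D(O, x) = -1 - 5 = -6)
w = 272 (w = 240 + 32 = 272)
q(o) = -24 (q(o) = 6 + 5*(-6) = 6 - 30 = -24)
q(7) - w = -24 - 1*272 = -24 - 272 = -296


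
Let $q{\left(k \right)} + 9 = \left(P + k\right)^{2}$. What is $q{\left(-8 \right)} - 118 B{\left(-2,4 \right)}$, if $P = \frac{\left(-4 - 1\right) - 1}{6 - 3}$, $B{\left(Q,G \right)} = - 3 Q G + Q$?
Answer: $-2505$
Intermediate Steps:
$B{\left(Q,G \right)} = Q - 3 G Q$ ($B{\left(Q,G \right)} = - 3 G Q + Q = Q - 3 G Q$)
$P = -2$ ($P = \frac{\left(-4 - 1\right) - 1}{3} = \left(-5 - 1\right) \frac{1}{3} = \left(-6\right) \frac{1}{3} = -2$)
$q{\left(k \right)} = -9 + \left(-2 + k\right)^{2}$
$q{\left(-8 \right)} - 118 B{\left(-2,4 \right)} = \left(-9 + \left(-2 - 8\right)^{2}\right) - 118 \left(- 2 \left(1 - 12\right)\right) = \left(-9 + \left(-10\right)^{2}\right) - 118 \left(- 2 \left(1 - 12\right)\right) = \left(-9 + 100\right) - 118 \left(\left(-2\right) \left(-11\right)\right) = 91 - 2596 = -2505$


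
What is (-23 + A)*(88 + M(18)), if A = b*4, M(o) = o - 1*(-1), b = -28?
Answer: -14445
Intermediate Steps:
M(o) = 1 + o (M(o) = o + 1 = 1 + o)
A = -112 (A = -28*4 = -112)
(-23 + A)*(88 + M(18)) = (-23 - 112)*(88 + (1 + 18)) = -135*(88 + 19) = -135*107 = -14445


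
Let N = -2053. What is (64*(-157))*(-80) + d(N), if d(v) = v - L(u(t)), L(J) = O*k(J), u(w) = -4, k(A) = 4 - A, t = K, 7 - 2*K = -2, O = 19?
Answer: 801635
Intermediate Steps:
K = 9/2 (K = 7/2 - ½*(-2) = 7/2 + 1 = 9/2 ≈ 4.5000)
t = 9/2 ≈ 4.5000
L(J) = 76 - 19*J (L(J) = 19*(4 - J) = 76 - 19*J)
d(v) = -152 + v (d(v) = v - (76 - 19*(-4)) = v - (76 + 76) = v - 1*152 = v - 152 = -152 + v)
(64*(-157))*(-80) + d(N) = (64*(-157))*(-80) + (-152 - 2053) = -10048*(-80) - 2205 = 803840 - 2205 = 801635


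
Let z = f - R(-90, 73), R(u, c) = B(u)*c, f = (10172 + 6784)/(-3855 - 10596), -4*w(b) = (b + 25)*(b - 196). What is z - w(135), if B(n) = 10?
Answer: -15275542/4817 ≈ -3171.2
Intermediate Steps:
w(b) = -(-196 + b)*(25 + b)/4 (w(b) = -(b + 25)*(b - 196)/4 = -(25 + b)*(-196 + b)/4 = -(-196 + b)*(25 + b)/4)
f = -5652/4817 (f = 16956/(-14451) = 16956*(-1/14451) = -5652/4817 ≈ -1.1733)
R(u, c) = 10*c
z = -3522062/4817 (z = -5652/4817 - 10*73 = -5652/4817 - 1*730 = -5652/4817 - 730 = -3522062/4817 ≈ -731.17)
z - w(135) = -3522062/4817 - (1225 - 1/4*135**2 + (171/4)*135) = -3522062/4817 - (1225 - 1/4*18225 + 23085/4) = -3522062/4817 - (1225 - 18225/4 + 23085/4) = -3522062/4817 - 1*2440 = -3522062/4817 - 2440 = -15275542/4817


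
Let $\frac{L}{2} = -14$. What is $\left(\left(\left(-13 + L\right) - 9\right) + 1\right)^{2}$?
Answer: $2401$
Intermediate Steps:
$L = -28$ ($L = 2 \left(-14\right) = -28$)
$\left(\left(\left(-13 + L\right) - 9\right) + 1\right)^{2} = \left(\left(\left(-13 - 28\right) - 9\right) + 1\right)^{2} = \left(\left(-41 - 9\right) + 1\right)^{2} = \left(-50 + 1\right)^{2} = \left(-49\right)^{2} = 2401$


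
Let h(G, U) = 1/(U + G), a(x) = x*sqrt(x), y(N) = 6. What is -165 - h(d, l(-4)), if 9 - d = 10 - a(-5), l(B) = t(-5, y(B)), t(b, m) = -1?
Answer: (-825*sqrt(5) + 329*I)/(-2*I + 5*sqrt(5)) ≈ -164.98 - 0.086669*I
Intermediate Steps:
a(x) = x**(3/2)
l(B) = -1
d = -1 - 5*I*sqrt(5) (d = 9 - (10 - (-5)**(3/2)) = 9 - (10 - (-5)*I*sqrt(5)) = 9 - (10 + 5*I*sqrt(5)) = 9 + (-10 - 5*I*sqrt(5)) = -1 - 5*I*sqrt(5) ≈ -1.0 - 11.18*I)
h(G, U) = 1/(G + U)
-165 - h(d, l(-4)) = -165 - 1/((-1 - 5*I*sqrt(5)) - 1) = -165 - 1/(-2 - 5*I*sqrt(5))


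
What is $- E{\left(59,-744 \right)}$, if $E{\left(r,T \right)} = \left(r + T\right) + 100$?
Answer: $585$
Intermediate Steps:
$E{\left(r,T \right)} = 100 + T + r$ ($E{\left(r,T \right)} = \left(T + r\right) + 100 = 100 + T + r$)
$- E{\left(59,-744 \right)} = - (100 - 744 + 59) = \left(-1\right) \left(-585\right) = 585$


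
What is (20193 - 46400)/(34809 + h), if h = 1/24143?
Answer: -632715601/840393688 ≈ -0.75288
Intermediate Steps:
h = 1/24143 ≈ 4.1420e-5
(20193 - 46400)/(34809 + h) = (20193 - 46400)/(34809 + 1/24143) = -26207/840393688/24143 = -26207*24143/840393688 = -632715601/840393688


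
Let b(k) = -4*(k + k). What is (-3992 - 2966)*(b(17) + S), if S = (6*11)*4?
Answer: -890624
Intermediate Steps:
S = 264 (S = 66*4 = 264)
b(k) = -8*k
(-3992 - 2966)*(b(17) + S) = (-3992 - 2966)*(-8*17 + 264) = -6958*(-136 + 264) = -6958*128 = -890624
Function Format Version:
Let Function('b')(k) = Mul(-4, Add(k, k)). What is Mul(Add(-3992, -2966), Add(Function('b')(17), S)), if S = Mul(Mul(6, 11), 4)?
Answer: -890624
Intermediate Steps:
S = 264 (S = Mul(66, 4) = 264)
Function('b')(k) = Mul(-8, k) (Function('b')(k) = Mul(-4, Mul(2, k)) = Mul(-8, k))
Mul(Add(-3992, -2966), Add(Function('b')(17), S)) = Mul(Add(-3992, -2966), Add(Mul(-8, 17), 264)) = Mul(-6958, Add(-136, 264)) = Mul(-6958, 128) = -890624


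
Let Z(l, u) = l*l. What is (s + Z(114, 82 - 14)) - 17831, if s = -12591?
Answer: -17426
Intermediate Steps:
Z(l, u) = l²
(s + Z(114, 82 - 14)) - 17831 = (-12591 + 114²) - 17831 = (-12591 + 12996) - 17831 = 405 - 17831 = -17426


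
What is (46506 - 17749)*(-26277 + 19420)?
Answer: -197186749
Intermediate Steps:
(46506 - 17749)*(-26277 + 19420) = 28757*(-6857) = -197186749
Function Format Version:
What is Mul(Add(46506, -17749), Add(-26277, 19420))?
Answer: -197186749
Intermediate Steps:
Mul(Add(46506, -17749), Add(-26277, 19420)) = Mul(28757, -6857) = -197186749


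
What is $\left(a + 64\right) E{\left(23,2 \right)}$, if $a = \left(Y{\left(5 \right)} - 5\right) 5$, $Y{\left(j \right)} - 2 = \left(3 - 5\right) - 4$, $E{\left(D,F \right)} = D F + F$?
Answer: $912$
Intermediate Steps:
$E{\left(D,F \right)} = F + D F$
$Y{\left(j \right)} = -4$ ($Y{\left(j \right)} = 2 + \left(\left(3 - 5\right) - 4\right) = 2 - 6 = -4$)
$a = -45$ ($a = \left(-4 - 5\right) 5 = \left(-9\right) 5 = -45$)
$\left(a + 64\right) E{\left(23,2 \right)} = \left(-45 + 64\right) 2 \left(1 + 23\right) = 19 \cdot 2 \cdot 24 = 19 \cdot 48 = 912$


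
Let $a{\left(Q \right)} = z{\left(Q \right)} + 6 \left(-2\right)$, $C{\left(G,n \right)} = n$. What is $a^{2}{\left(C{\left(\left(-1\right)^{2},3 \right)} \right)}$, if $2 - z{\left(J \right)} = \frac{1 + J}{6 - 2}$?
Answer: $121$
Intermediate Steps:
$z{\left(J \right)} = \frac{7}{4} - \frac{J}{4}$ ($z{\left(J \right)} = 2 - \frac{1 + J}{6 - 2} = 2 - \frac{1 + J}{4} = 2 - \left(1 + J\right) \frac{1}{4} = 2 - \left(\frac{1}{4} + \frac{J}{4}\right) = \frac{7}{4} - \frac{J}{4}$)
$a{\left(Q \right)} = - \frac{41}{4} - \frac{Q}{4}$ ($a{\left(Q \right)} = \left(\frac{7}{4} - \frac{Q}{4}\right) + 6 \left(-2\right) = \left(\frac{7}{4} - \frac{Q}{4}\right) - 12 = - \frac{41}{4} - \frac{Q}{4}$)
$a^{2}{\left(C{\left(\left(-1\right)^{2},3 \right)} \right)} = \left(- \frac{41}{4} - \frac{3}{4}\right)^{2} = \left(-11\right)^{2} = 121$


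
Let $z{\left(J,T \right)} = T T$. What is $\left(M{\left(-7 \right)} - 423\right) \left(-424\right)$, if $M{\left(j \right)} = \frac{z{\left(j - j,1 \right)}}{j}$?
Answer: $\frac{1255888}{7} \approx 1.7941 \cdot 10^{5}$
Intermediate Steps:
$z{\left(J,T \right)} = T^{2}$
$M{\left(j \right)} = \frac{1}{j}$ ($M{\left(j \right)} = \frac{1^{2}}{j} = 1 \frac{1}{j} = \frac{1}{j}$)
$\left(M{\left(-7 \right)} - 423\right) \left(-424\right) = \left(\frac{1}{-7} - 423\right) \left(-424\right) = \left(- \frac{1}{7} - 423\right) \left(-424\right) = \left(- \frac{2962}{7}\right) \left(-424\right) = \frac{1255888}{7}$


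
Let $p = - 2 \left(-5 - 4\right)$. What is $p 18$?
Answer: $324$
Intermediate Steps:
$p = 18$ ($p = \left(-2\right) \left(-9\right) = 18$)
$p 18 = 18 \cdot 18 = 324$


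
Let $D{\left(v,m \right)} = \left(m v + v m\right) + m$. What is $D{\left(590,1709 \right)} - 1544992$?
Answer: $473337$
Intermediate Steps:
$D{\left(v,m \right)} = m + 2 m v$ ($D{\left(v,m \right)} = \left(m v + m v\right) + m = 2 m v + m = m + 2 m v$)
$D{\left(590,1709 \right)} - 1544992 = 1709 \left(1 + 2 \cdot 590\right) - 1544992 = 1709 \left(1 + 1180\right) - 1544992 = 1709 \cdot 1181 - 1544992 = 2018329 - 1544992 = 473337$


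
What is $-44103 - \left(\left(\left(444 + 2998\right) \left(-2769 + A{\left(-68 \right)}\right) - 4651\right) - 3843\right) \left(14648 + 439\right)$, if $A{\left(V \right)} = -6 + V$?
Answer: $147763542597$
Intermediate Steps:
$-44103 - \left(\left(\left(444 + 2998\right) \left(-2769 + A{\left(-68 \right)}\right) - 4651\right) - 3843\right) \left(14648 + 439\right) = -44103 - \left(\left(\left(444 + 2998\right) \left(-2769 - 74\right) - 4651\right) - 3843\right) \left(14648 + 439\right) = -44103 - \left(\left(3442 \left(-2769 - 74\right) - 4651\right) - 3843\right) 15087 = -44103 - \left(\left(3442 \left(-2843\right) - 4651\right) - 3843\right) 15087 = -44103 - \left(\left(-9785606 - 4651\right) - 3843\right) 15087 = -44103 - \left(-9790257 - 3843\right) 15087 = -44103 - \left(-9794100\right) 15087 = -44103 - -147763586700 = -44103 + 147763586700 = 147763542597$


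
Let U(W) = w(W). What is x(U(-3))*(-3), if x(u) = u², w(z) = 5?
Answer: -75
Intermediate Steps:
U(W) = 5
x(U(-3))*(-3) = 5²*(-3) = 25*(-3) = -75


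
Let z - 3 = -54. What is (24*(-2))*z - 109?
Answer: 2339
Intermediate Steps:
z = -51 (z = 3 - 54 = -51)
(24*(-2))*z - 109 = (24*(-2))*(-51) - 109 = -48*(-51) - 109 = 2448 - 109 = 2339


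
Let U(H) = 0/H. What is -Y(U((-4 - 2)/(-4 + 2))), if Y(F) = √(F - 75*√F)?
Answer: 0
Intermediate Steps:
U(H) = 0
-Y(U((-4 - 2)/(-4 + 2))) = -√(0 - 75*√0) = -√(0 - 75*0) = -√(0 + 0) = -√0 = -1*0 = 0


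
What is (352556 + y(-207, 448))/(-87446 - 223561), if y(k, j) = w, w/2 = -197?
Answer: -352162/311007 ≈ -1.1323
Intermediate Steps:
w = -394 (w = 2*(-197) = -394)
y(k, j) = -394
(352556 + y(-207, 448))/(-87446 - 223561) = (352556 - 394)/(-87446 - 223561) = 352162/(-311007) = 352162*(-1/311007) = -352162/311007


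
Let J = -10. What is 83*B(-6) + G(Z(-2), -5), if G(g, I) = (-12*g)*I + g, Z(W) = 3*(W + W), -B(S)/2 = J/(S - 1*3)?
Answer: -8248/9 ≈ -916.44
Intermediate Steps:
B(S) = 20/(-3 + S) (B(S) = -(-20)/(S - 1*3) = -(-20)/(S - 3) = -(-20)/(-3 + S) = 20/(-3 + S))
Z(W) = 6*W (Z(W) = 3*(2*W) = 6*W)
G(g, I) = g - 12*I*g (G(g, I) = -12*I*g + g = g - 12*I*g)
83*B(-6) + G(Z(-2), -5) = 83*(20/(-3 - 6)) + (6*(-2))*(1 - 12*(-5)) = 83*(20/(-9)) - 12*(1 + 60) = 83*(20*(-⅑)) - 12*61 = 83*(-20/9) - 732 = -1660/9 - 732 = -8248/9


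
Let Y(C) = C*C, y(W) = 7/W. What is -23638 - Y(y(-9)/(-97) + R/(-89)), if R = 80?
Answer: -142703232190231/6036823809 ≈ -23639.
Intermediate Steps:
Y(C) = C²
-23638 - Y(y(-9)/(-97) + R/(-89)) = -23638 - ((7/(-9))/(-97) + 80/(-89))² = -23638 - ((7*(-⅑))*(-1/97) + 80*(-1/89))² = -23638 - (-7/9*(-1/97) - 80/89)² = -23638 - (7/873 - 80/89)² = -23638 - (-69217/77697)² = -23638 - 1*4790993089/6036823809 = -23638 - 4790993089/6036823809 = -142703232190231/6036823809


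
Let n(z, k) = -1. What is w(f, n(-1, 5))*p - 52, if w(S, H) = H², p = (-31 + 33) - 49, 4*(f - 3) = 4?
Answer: -99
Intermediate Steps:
f = 4 (f = 3 + (¼)*4 = 3 + 1 = 4)
p = -47 (p = 2 - 49 = -47)
w(f, n(-1, 5))*p - 52 = (-1)²*(-47) - 52 = 1*(-47) - 52 = -47 - 52 = -99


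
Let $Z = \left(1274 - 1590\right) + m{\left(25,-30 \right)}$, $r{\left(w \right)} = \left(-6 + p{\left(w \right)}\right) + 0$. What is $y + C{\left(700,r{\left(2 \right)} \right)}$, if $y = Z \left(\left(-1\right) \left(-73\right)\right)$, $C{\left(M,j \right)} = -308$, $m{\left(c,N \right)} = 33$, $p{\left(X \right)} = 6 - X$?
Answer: $-20967$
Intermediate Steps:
$r{\left(w \right)} = - w$ ($r{\left(w \right)} = \left(-6 - \left(-6 + w\right)\right) + 0 = - w + 0 = - w$)
$Z = -283$ ($Z = \left(1274 - 1590\right) + 33 = -316 + 33 = -283$)
$y = -20659$ ($y = - 283 \left(\left(-1\right) \left(-73\right)\right) = \left(-283\right) 73 = -20659$)
$y + C{\left(700,r{\left(2 \right)} \right)} = -20659 - 308 = -20967$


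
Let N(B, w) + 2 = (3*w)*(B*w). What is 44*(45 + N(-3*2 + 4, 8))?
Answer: -15004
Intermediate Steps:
N(B, w) = -2 + 3*B*w² (N(B, w) = -2 + (3*w)*(B*w) = -2 + 3*B*w²)
44*(45 + N(-3*2 + 4, 8)) = 44*(45 + (-2 + 3*(-3*2 + 4)*8²)) = 44*(45 + (-2 + 3*(-6 + 4)*64)) = 44*(45 + (-2 + 3*(-2)*64)) = 44*(45 + (-2 - 384)) = 44*(45 - 386) = 44*(-341) = -15004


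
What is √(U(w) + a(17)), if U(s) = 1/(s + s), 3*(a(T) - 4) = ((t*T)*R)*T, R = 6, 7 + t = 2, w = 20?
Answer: I*√1154390/20 ≈ 53.721*I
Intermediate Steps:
t = -5 (t = -7 + 2 = -5)
a(T) = 4 - 10*T² (a(T) = 4 + ((-5*T*6)*T)/3 = 4 + ((-30*T)*T)/3 = 4 + (-30*T²)/3 = 4 - 10*T²)
U(s) = 1/(2*s)
√(U(w) + a(17)) = √((½)/20 + (4 - 10*17²)) = √((½)*(1/20) + (4 - 10*289)) = √(1/40 + (4 - 2890)) = √(1/40 - 2886) = √(-115439/40) = I*√1154390/20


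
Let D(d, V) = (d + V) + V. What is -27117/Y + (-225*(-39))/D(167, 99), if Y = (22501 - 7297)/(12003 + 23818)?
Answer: -23627485047/369964 ≈ -63864.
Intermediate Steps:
D(d, V) = d + 2*V (D(d, V) = (V + d) + V = d + 2*V)
Y = 15204/35821 ≈ 0.42444
-27117/Y + (-225*(-39))/D(167, 99) = -27117/15204/35821 + (-225*(-39))/(167 + 2*99) = -27117*35821/15204 + 8775/(167 + 198) = -323786019/5068 + 8775/365 = -323786019/5068 + 8775*(1/365) = -323786019/5068 + 1755/73 = -23627485047/369964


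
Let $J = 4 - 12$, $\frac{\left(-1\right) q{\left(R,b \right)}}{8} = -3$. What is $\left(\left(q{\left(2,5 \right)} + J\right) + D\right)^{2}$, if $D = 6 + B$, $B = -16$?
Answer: $36$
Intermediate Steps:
$q{\left(R,b \right)} = 24$ ($q{\left(R,b \right)} = \left(-8\right) \left(-3\right) = 24$)
$J = -8$ ($J = 4 - 12 = -8$)
$D = -10$ ($D = 6 - 16 = -10$)
$\left(\left(q{\left(2,5 \right)} + J\right) + D\right)^{2} = \left(\left(24 - 8\right) - 10\right)^{2} = \left(16 - 10\right)^{2} = 6^{2} = 36$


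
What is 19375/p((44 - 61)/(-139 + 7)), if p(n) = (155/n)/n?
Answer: 36125/17424 ≈ 2.0733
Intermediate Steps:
p(n) = 155/n²
19375/p((44 - 61)/(-139 + 7)) = 19375/((155/((44 - 61)/(-139 + 7))²)) = 19375/((155/(-17/(-132))²)) = 19375/((155/(-17*(-1/132))²)) = 19375/((155/(17/132)²)) = 19375/((155*(17424/289))) = 19375/(2700720/289) = 19375*(289/2700720) = 36125/17424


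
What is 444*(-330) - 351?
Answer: -146871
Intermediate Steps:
444*(-330) - 351 = -146520 - 351 = -146871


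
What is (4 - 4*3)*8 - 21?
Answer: -85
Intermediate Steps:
(4 - 4*3)*8 - 21 = (4 - 12)*8 - 21 = -8*8 - 21 = -64 - 21 = -85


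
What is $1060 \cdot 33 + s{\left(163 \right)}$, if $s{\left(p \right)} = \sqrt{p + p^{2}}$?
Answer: $34980 + 2 \sqrt{6683} \approx 35144.0$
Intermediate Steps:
$1060 \cdot 33 + s{\left(163 \right)} = 1060 \cdot 33 + \sqrt{163 \left(1 + 163\right)} = 34980 + \sqrt{163 \cdot 164} = 34980 + \sqrt{26732} = 34980 + 2 \sqrt{6683}$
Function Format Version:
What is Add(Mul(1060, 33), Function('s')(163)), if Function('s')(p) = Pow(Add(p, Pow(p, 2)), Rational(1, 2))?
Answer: Add(34980, Mul(2, Pow(6683, Rational(1, 2)))) ≈ 35144.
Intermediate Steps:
Add(Mul(1060, 33), Function('s')(163)) = Add(Mul(1060, 33), Pow(Mul(163, Add(1, 163)), Rational(1, 2))) = Add(34980, Pow(Mul(163, 164), Rational(1, 2))) = Add(34980, Pow(26732, Rational(1, 2))) = Add(34980, Mul(2, Pow(6683, Rational(1, 2))))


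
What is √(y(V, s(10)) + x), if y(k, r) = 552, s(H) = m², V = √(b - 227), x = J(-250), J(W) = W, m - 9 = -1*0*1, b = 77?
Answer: √302 ≈ 17.378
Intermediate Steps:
m = 9 (m = 9 - 1*0*1 = 9 + 0*1 = 9 + 0 = 9)
x = -250
V = 5*I*√6 (V = √(77 - 227) = √(-150) = 5*I*√6 ≈ 12.247*I)
s(H) = 81 (s(H) = 9² = 81)
√(y(V, s(10)) + x) = √(552 - 250) = √302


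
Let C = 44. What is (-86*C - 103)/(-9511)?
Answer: 3887/9511 ≈ 0.40868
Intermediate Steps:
(-86*C - 103)/(-9511) = (-86*44 - 103)/(-9511) = (-3784 - 103)*(-1/9511) = -3887*(-1/9511) = 3887/9511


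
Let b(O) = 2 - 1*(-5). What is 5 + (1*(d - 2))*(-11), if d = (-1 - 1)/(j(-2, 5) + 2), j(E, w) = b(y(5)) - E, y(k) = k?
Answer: 29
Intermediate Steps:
b(O) = 7 (b(O) = 2 + 5 = 7)
j(E, w) = 7 - E
d = -2/11 (d = (-1 - 1)/((7 - 1*(-2)) + 2) = -2/((7 + 2) + 2) = -2/(9 + 2) = -2/11 ≈ -0.18182)
5 + (1*(d - 2))*(-11) = 5 + (1*(-2/11 - 2))*(-11) = 5 + (1*(-24/11))*(-11) = 5 - 24/11*(-11) = 5 + 24 = 29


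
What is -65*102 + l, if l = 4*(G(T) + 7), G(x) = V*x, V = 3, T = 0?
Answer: -6602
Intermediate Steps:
G(x) = 3*x
l = 28 (l = 4*(3*0 + 7) = 4*(0 + 7) = 4*7 = 28)
-65*102 + l = -65*102 + 28 = -6630 + 28 = -6602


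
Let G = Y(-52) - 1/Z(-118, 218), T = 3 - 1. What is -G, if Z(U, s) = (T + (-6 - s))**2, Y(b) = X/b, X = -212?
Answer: -2612039/640692 ≈ -4.0769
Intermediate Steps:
T = 2
Y(b) = -212/b
Z(U, s) = (-4 - s)**2 (Z(U, s) = (2 + (-6 - s))**2 = (-4 - s)**2)
G = 2612039/640692 (G = -212/(-52) - 1/((4 + 218)**2) = -212*(-1/52) - 1/(222**2) = 53/13 - 1/49284 = 2612039/640692 ≈ 4.0769)
-G = -1*2612039/640692 = -2612039/640692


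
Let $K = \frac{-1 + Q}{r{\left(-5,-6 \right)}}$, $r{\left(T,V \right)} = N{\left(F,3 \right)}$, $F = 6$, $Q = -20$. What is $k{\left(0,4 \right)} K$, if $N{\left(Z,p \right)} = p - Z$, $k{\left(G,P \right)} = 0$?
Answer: $0$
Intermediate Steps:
$r{\left(T,V \right)} = -3$ ($r{\left(T,V \right)} = 3 - 6 = -3$)
$K = 7$ ($K = \frac{-1 - 20}{-3} = \left(-21\right) \left(- \frac{1}{3}\right) = 7$)
$k{\left(0,4 \right)} K = 0 \cdot 7 = 0$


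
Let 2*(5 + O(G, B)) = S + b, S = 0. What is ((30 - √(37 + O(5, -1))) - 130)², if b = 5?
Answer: (200 + √138)²/4 ≈ 11209.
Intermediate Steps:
O(G, B) = -5/2 (O(G, B) = -5 + (0 + 5)/2 = -5 + (½)*5 = -5 + 5/2 = -5/2)
((30 - √(37 + O(5, -1))) - 130)² = ((30 - √(37 - 5/2)) - 130)² = ((30 - √(69/2)) - 130)² = ((30 - √138/2) - 130)² = (-100 - √138/2)²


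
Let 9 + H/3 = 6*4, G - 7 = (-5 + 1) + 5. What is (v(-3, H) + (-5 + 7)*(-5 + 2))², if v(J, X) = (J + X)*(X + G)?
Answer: 4928400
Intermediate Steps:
G = 8 (G = 7 + ((-5 + 1) + 5) = 7 + (-4 + 5) = 7 + 1 = 8)
H = 45 (H = -27 + 3*(6*4) = -27 + 3*24 = -27 + 72 = 45)
v(J, X) = (8 + X)*(J + X) (v(J, X) = (J + X)*(X + 8) = (J + X)*(8 + X) = (8 + X)*(J + X))
(v(-3, H) + (-5 + 7)*(-5 + 2))² = ((45² + 8*(-3) + 8*45 - 3*45) + (-5 + 7)*(-5 + 2))² = ((2025 - 24 + 360 - 135) + 2*(-3))² = (2226 - 6)² = 2220² = 4928400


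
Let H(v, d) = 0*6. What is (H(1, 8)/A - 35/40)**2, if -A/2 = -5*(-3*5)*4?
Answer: 49/64 ≈ 0.76563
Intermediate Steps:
H(v, d) = 0
A = -600 (A = -(-10)*-3*5*4 = -(-10)*(-15*4) = -(-10)*(-60) = -2*300 = -600)
(H(1, 8)/A - 35/40)**2 = (0/(-600) - 35/40)**2 = (0*(-1/600) - 35*1/40)**2 = (0 - 7/8)**2 = (-7/8)**2 = 49/64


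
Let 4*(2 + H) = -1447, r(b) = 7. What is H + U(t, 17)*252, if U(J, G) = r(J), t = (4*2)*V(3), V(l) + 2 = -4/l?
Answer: 5601/4 ≈ 1400.3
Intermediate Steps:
V(l) = -2 - 4/l
t = -80/3 (t = (4*2)*(-2 - 4/3) = 8*(-2 - 4*⅓) = 8*(-2 - 4/3) = 8*(-10/3) = -80/3 ≈ -26.667)
H = -1455/4 (H = -2 + (¼)*(-1447) = -2 - 1447/4 = -1455/4 ≈ -363.75)
U(J, G) = 7
H + U(t, 17)*252 = -1455/4 + 7*252 = -1455/4 + 1764 = 5601/4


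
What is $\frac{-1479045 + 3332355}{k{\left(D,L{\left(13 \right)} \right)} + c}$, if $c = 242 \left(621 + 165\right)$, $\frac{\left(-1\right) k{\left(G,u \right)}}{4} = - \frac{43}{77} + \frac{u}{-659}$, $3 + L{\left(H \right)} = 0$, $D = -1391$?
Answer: $\frac{9404250933}{965203994} \approx 9.7433$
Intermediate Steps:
$L{\left(H \right)} = -3$ ($L{\left(H \right)} = -3 + 0 = -3$)
$k{\left(G,u \right)} = \frac{172}{77} + \frac{4 u}{659}$ ($k{\left(G,u \right)} = - 4 \left(- \frac{43}{77} + \frac{u}{-659}\right) = - 4 \left(\left(-43\right) \frac{1}{77} + u \left(- \frac{1}{659}\right)\right) = - 4 \left(- \frac{43}{77} - \frac{u}{659}\right) = \frac{172}{77} + \frac{4 u}{659}$)
$c = 190212$ ($c = 242 \cdot 786 = 190212$)
$\frac{-1479045 + 3332355}{k{\left(D,L{\left(13 \right)} \right)} + c} = \frac{-1479045 + 3332355}{\left(\frac{172}{77} + \frac{4}{659} \left(-3\right)\right) + 190212} = \frac{1853310}{\left(\frac{172}{77} - \frac{12}{659}\right) + 190212} = \frac{1853310}{\frac{112424}{50743} + 190212} = \frac{1853310}{\frac{9652039940}{50743}} = 1853310 \cdot \frac{50743}{9652039940} = \frac{9404250933}{965203994}$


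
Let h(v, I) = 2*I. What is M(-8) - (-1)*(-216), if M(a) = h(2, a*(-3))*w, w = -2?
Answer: -312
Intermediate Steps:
M(a) = 12*a (M(a) = (2*(a*(-3)))*(-2) = (2*(-3*a))*(-2) = -6*a*(-2) = 12*a)
M(-8) - (-1)*(-216) = 12*(-8) - (-1)*(-216) = -96 - 1*216 = -96 - 216 = -312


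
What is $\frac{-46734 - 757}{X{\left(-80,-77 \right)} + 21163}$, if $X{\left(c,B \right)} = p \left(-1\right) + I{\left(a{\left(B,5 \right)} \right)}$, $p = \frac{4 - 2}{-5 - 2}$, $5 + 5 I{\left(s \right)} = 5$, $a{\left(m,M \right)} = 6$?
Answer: $- \frac{332437}{148143} \approx -2.244$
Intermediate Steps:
$I{\left(s \right)} = 0$ ($I{\left(s \right)} = -1 + \frac{1}{5} \cdot 5 = -1 + 1 = 0$)
$p = - \frac{2}{7}$ ($p = \frac{2}{-7} = 2 \left(- \frac{1}{7}\right) = - \frac{2}{7} \approx -0.28571$)
$X{\left(c,B \right)} = \frac{2}{7}$ ($X{\left(c,B \right)} = \left(- \frac{2}{7}\right) \left(-1\right) + 0 = \frac{2}{7} + 0 = \frac{2}{7}$)
$\frac{-46734 - 757}{X{\left(-80,-77 \right)} + 21163} = \frac{-46734 - 757}{\frac{2}{7} + 21163} = - \frac{47491}{\frac{148143}{7}} = \left(-47491\right) \frac{7}{148143} = - \frac{332437}{148143}$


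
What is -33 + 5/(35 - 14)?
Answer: -688/21 ≈ -32.762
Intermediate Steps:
-33 + 5/(35 - 14) = -33 + 5/21 = -688/21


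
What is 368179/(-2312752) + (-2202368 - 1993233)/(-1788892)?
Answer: 2261188034071/1034315887696 ≈ 2.1862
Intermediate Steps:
368179/(-2312752) + (-2202368 - 1993233)/(-1788892) = 368179*(-1/2312752) - 4195601*(-1/1788892) = -368179/2312752 + 4195601/1788892 = 2261188034071/1034315887696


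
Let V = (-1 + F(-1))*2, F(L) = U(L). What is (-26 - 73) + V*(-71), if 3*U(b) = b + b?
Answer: 413/3 ≈ 137.67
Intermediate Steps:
U(b) = 2*b/3 (U(b) = (b + b)/3 = (2*b)/3 = 2*b/3)
F(L) = 2*L/3
V = -10/3 (V = (-1 + (⅔)*(-1))*2 = (-1 - ⅔)*2 = -5/3*2 = -10/3 ≈ -3.3333)
(-26 - 73) + V*(-71) = (-26 - 73) - 10/3*(-71) = -99 + 710/3 = 413/3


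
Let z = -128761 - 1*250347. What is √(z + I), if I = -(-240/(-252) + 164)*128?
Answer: 22*I*√364665/21 ≈ 632.63*I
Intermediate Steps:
z = -379108 (z = -128761 - 250347 = -379108)
I = -443392/21 (I = -(-240*(-1/252) + 164)*128 = -(20/21 + 164)*128 = -3464*128/21 = -1*443392/21 = -443392/21 ≈ -21114.)
√(z + I) = √(-379108 - 443392/21) = √(-8404660/21) = 22*I*√364665/21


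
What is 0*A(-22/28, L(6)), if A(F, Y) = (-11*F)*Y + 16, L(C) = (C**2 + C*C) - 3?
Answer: 0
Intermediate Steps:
L(C) = -3 + 2*C**2 (L(C) = (C**2 + C**2) - 3 = 2*C**2 - 3 = -3 + 2*C**2)
A(F, Y) = 16 - 11*F*Y (A(F, Y) = -11*F*Y + 16 = 16 - 11*F*Y)
0*A(-22/28, L(6)) = 0*(16 - 11*(-22/28)*(-3 + 2*6**2)) = 0*(16 - 11*(-22*1/28)*(-3 + 2*36)) = 0*(16 - 11*(-11/14)*(-3 + 72)) = 0*(16 - 11*(-11/14)*69) = 0*(16 + 8349/14) = 0*(8573/14) = 0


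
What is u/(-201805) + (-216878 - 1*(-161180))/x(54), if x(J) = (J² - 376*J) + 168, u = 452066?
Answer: 115185279/115836070 ≈ 0.99438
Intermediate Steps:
x(J) = 168 + J² - 376*J
u/(-201805) + (-216878 - 1*(-161180))/x(54) = 452066/(-201805) + (-216878 - 1*(-161180))/(168 + 54² - 376*54) = 452066*(-1/201805) + (-216878 + 161180)/(168 + 2916 - 20304) = -452066/201805 - 55698/(-17220) = -452066/201805 - 55698*(-1/17220) = -452066/201805 + 9283/2870 = 115185279/115836070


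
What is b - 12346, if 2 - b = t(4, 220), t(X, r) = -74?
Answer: -12270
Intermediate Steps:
b = 76 (b = 2 - 1*(-74) = 2 + 74 = 76)
b - 12346 = 76 - 12346 = -12270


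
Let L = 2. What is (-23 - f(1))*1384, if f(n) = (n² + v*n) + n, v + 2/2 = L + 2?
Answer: -38752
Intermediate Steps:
v = 3 (v = -1 + (2 + 2) = -1 + 4 = 3)
f(n) = n² + 4*n (f(n) = (n² + 3*n) + n = n² + 4*n)
(-23 - f(1))*1384 = (-23 - (4 + 1))*1384 = (-23 - 5)*1384 = -28*1384 = -38752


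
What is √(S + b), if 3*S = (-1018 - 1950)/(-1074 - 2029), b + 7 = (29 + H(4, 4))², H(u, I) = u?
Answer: √93791023554/9309 ≈ 32.899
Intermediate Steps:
b = 1082 (b = -7 + (29 + 4)² = -7 + 33² = -7 + 1089 = 1082)
S = 2968/9309 (S = ((-1018 - 1950)/(-1074 - 2029))/3 = (-2968/(-3103))/3 = (-2968*(-1/3103))/3 = (⅓)*(2968/3103) = 2968/9309 ≈ 0.31883)
√(S + b) = √(2968/9309 + 1082) = √(10075306/9309) = √93791023554/9309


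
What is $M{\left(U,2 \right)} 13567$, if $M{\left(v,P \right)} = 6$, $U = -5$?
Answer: $81402$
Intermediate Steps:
$M{\left(U,2 \right)} 13567 = 6 \cdot 13567 = 81402$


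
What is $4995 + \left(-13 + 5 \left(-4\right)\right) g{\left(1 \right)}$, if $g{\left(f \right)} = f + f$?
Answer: $4929$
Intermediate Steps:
$g{\left(f \right)} = 2 f$
$4995 + \left(-13 + 5 \left(-4\right)\right) g{\left(1 \right)} = 4995 + \left(-13 + 5 \left(-4\right)\right) 2 \cdot 1 = 4995 + \left(-13 - 20\right) 2 = 4995 - 66 = 4929$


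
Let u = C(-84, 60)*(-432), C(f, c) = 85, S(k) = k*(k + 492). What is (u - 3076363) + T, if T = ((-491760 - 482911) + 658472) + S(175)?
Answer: -3312557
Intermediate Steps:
S(k) = k*(492 + k)
u = -36720 (u = 85*(-432) = -36720)
T = -199474 (T = ((-491760 - 482911) + 658472) + 175*(492 + 175) = (-974671 + 658472) + 175*667 = -316199 + 116725 = -199474)
(u - 3076363) + T = (-36720 - 3076363) - 199474 = -3113083 - 199474 = -3312557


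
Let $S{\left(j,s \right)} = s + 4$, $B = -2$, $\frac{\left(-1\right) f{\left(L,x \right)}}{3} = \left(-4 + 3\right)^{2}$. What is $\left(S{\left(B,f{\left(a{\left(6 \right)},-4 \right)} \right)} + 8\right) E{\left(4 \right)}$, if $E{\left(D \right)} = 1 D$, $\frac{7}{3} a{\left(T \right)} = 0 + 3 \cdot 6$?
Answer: $36$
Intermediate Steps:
$a{\left(T \right)} = \frac{54}{7}$ ($a{\left(T \right)} = \frac{3 \left(0 + 3 \cdot 6\right)}{7} = \frac{3 \left(0 + 18\right)}{7} = \frac{3}{7} \cdot 18 = \frac{54}{7}$)
$E{\left(D \right)} = D$
$f{\left(L,x \right)} = -3$ ($f{\left(L,x \right)} = - 3 \left(-4 + 3\right)^{2} = - 3 \left(-1\right)^{2} = \left(-3\right) 1 = -3$)
$S{\left(j,s \right)} = 4 + s$
$\left(S{\left(B,f{\left(a{\left(6 \right)},-4 \right)} \right)} + 8\right) E{\left(4 \right)} = \left(\left(4 - 3\right) + 8\right) 4 = \left(1 + 8\right) 4 = 9 \cdot 4 = 36$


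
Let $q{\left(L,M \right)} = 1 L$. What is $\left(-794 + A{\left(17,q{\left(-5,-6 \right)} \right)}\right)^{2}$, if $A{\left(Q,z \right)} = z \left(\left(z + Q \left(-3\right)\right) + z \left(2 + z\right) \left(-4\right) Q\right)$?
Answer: $21031396$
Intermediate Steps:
$q{\left(L,M \right)} = L$
$A{\left(Q,z \right)} = z \left(z - 3 Q - 4 Q z \left(2 + z\right)\right)$ ($A{\left(Q,z \right)} = z \left(\left(z - 3 Q\right) + - 4 z \left(2 + z\right) Q\right) = z \left(\left(z - 3 Q\right) - 4 Q z \left(2 + z\right)\right) = z \left(z - 3 Q - 4 Q z \left(2 + z\right)\right)$)
$\left(-794 + A{\left(17,q{\left(-5,-6 \right)} \right)}\right)^{2} = \left(-794 - 5 \left(-5 - 51 - 136 \left(-5\right) - 68 \left(-5\right)^{2}\right)\right)^{2} = \left(-794 - 5 \left(-5 - 51 + 680 - 68 \cdot 25\right)\right)^{2} = \left(-794 - 5 \left(-5 - 51 + 680 - 1700\right)\right)^{2} = \left(-794 - -5380\right)^{2} = \left(-794 + 5380\right)^{2} = 4586^{2} = 21031396$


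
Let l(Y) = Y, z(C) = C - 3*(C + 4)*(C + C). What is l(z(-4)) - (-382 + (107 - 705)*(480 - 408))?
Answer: 43434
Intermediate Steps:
z(C) = C - 6*C*(4 + C) (z(C) = C - 3*(4 + C)*2*C = C - 6*C*(4 + C))
l(z(-4)) - (-382 + (107 - 705)*(480 - 408)) = -1*(-4)*(23 + 6*(-4)) - (-382 + (107 - 705)*(480 - 408)) = -1*(-4)*(23 - 24) - (-382 - 598*72) = -1*(-4)*(-1) - (-382 - 43056) = -4 - 1*(-43438) = -4 + 43438 = 43434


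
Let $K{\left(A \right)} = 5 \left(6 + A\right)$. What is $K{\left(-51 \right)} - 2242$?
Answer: $-2467$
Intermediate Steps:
$K{\left(A \right)} = 30 + 5 A$
$K{\left(-51 \right)} - 2242 = \left(30 + 5 \left(-51\right)\right) - 2242 = \left(30 - 255\right) - 2242 = -225 - 2242 = -2467$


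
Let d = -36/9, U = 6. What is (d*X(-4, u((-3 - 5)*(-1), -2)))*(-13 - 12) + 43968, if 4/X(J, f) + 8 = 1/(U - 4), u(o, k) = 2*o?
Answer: 131744/3 ≈ 43915.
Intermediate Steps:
d = -4 (d = -36*1/9 = -4)
X(J, f) = -8/15 (X(J, f) = 4/(-8 + 1/(6 - 4)) = 4/(-8 + 1/2) = 4/(-15/2) = 4*(-2/15) = -8/15)
(d*X(-4, u((-3 - 5)*(-1), -2)))*(-13 - 12) + 43968 = (-4*(-8/15))*(-13 - 12) + 43968 = (32/15)*(-25) + 43968 = -160/3 + 43968 = 131744/3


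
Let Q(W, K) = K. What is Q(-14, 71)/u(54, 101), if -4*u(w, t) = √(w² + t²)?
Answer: -284*√13117/13117 ≈ -2.4797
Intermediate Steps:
u(w, t) = -√(t² + w²)/4 (u(w, t) = -√(w² + t²)/4 = -√(t² + w²)/4)
Q(-14, 71)/u(54, 101) = 71/((-√(101² + 54²)/4)) = 71/((-√(10201 + 2916)/4)) = 71/((-√13117/4)) = 71*(-4*√13117/13117) = -284*√13117/13117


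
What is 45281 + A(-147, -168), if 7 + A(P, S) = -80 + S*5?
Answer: 44354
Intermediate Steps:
A(P, S) = -87 + 5*S (A(P, S) = -7 + (-80 + S*5) = -7 + (-80 + 5*S) = -87 + 5*S)
45281 + A(-147, -168) = 45281 + (-87 + 5*(-168)) = 45281 + (-87 - 840) = 45281 - 927 = 44354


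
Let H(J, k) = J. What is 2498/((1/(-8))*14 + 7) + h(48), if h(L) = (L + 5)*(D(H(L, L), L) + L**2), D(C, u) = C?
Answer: 2627768/21 ≈ 1.2513e+5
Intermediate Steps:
h(L) = (5 + L)*(L + L**2) (h(L) = (L + 5)*(L + L**2) = (5 + L)*(L + L**2))
2498/((1/(-8))*14 + 7) + h(48) = 2498/((1/(-8))*14 + 7) + 48*(5 + 48**2 + 6*48) = 2498/((1*(-1/8))*14 + 7) + 48*(5 + 2304 + 288) = 2498/(-1/8*14 + 7) + 48*2597 = 2498/(-7/4 + 7) + 124656 = 2498/(21/4) + 124656 = 2498*(4/21) + 124656 = 9992/21 + 124656 = 2627768/21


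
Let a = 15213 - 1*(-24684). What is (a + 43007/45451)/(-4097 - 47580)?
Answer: -1813401554/2348771327 ≈ -0.77206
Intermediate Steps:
a = 39897 (a = 15213 + 24684 = 39897)
(a + 43007/45451)/(-4097 - 47580) = (39897 + 43007/45451)/(-4097 - 47580) = (39897 + 43007*(1/45451))/(-51677) = (39897 + 43007/45451)*(-1/51677) = (1813401554/45451)*(-1/51677) = -1813401554/2348771327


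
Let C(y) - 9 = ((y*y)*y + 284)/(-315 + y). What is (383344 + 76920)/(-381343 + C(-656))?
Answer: -223458172/43987591 ≈ -5.0800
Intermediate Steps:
C(y) = 9 + (284 + y**3)/(-315 + y) (C(y) = 9 + ((y*y)*y + 284)/(-315 + y) = 9 + (y**2*y + 284)/(-315 + y) = 9 + (y**3 + 284)/(-315 + y) = 9 + (284 + y**3)/(-315 + y))
(383344 + 76920)/(-381343 + C(-656)) = (383344 + 76920)/(-381343 + (-2551 + (-656)**3 + 9*(-656))/(-315 - 656)) = 460264/(-381343 + (-2551 - 282300416 - 5904)/(-971)) = 460264/(-381343 - 1/971*(-282308871)) = 460264/(-381343 + 282308871/971) = 460264/(-87975182/971) = 460264*(-971/87975182) = -223458172/43987591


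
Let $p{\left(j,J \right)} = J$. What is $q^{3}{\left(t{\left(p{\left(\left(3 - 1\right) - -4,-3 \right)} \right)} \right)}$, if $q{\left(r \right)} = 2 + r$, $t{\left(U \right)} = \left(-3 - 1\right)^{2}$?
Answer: $5832$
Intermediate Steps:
$t{\left(U \right)} = 16$ ($t{\left(U \right)} = \left(-4\right)^{2} = 16$)
$q^{3}{\left(t{\left(p{\left(\left(3 - 1\right) - -4,-3 \right)} \right)} \right)} = \left(2 + 16\right)^{3} = 18^{3} = 5832$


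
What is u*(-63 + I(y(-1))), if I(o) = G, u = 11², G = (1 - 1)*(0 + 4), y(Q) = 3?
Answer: -7623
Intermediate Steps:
G = 0 (G = 0*4 = 0)
u = 121
I(o) = 0
u*(-63 + I(y(-1))) = 121*(-63 + 0) = 121*(-63) = -7623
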